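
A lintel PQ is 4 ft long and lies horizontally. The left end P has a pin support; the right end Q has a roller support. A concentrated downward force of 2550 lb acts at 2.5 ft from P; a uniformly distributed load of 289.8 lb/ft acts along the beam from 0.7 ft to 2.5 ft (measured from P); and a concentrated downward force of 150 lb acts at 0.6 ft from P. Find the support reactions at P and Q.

Resultant of the distributed load: 289.8 × 1.8 = 521.64 lb at 1.6 ft from P.
ΣM about P: Q_y·4 − 2550·2.5 − (289.8·1.8)·1.6 − 150·0.6 = 0 → Q_y = 7299.624/4 = 1824.91 ≈ 1825 lb.
ΣF_y = 0: P_y + 1824.91 − 2550 − 289.8·1.8 − 150 = 0 → P_y = 1397 lb.
ΣF_x = 0: no horizontal applied forces, so P_x = 0.

P_x = 0, P_y = 1397 lb, Q_y = 1825 lb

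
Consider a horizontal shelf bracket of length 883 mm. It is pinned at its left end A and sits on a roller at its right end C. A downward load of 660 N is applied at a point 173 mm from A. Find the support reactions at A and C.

A_x = 0, A_y = 530.7 N, C_y = 129.3 N

Moments about A: C_y·883 − 660·173 = 0 → C_y = 114180/883 = 129.309 ≈ 129.3 N.
ΣF_y = 0: A_y + 129.309 − 660 = 0 → A_y = 530.7 N.
ΣF_x = 0: no horizontal applied forces, so A_x = 0.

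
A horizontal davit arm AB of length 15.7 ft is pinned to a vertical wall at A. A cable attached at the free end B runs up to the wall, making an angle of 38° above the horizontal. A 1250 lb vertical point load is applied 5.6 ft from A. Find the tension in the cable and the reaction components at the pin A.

T = 724.2 lb, A_x = 570.7 lb, A_y = 804.1 lb

ΣM about A: T·sin38°·15.7 − 1250·5.6 = 0 → T = 7000/(15.7·0.615661) = 724.197 ≈ 724.2 lb.
ΣF_x = 0: A_x − T·cos38° = 0 → A_x = 724.197 × 0.788011 = 570.7 lb.
ΣF_y = 0: A_y + T·sin38° − 1250 = 0 → A_y = 1250 − 724.197 × 0.615661 = 804.1 lb.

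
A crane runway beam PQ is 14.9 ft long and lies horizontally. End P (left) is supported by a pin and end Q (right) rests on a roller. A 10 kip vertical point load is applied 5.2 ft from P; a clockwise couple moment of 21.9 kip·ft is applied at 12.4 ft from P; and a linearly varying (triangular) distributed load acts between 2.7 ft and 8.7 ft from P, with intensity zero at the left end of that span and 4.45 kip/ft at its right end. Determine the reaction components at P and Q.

P_x = 0, P_y = 12.39 kip, Q_y = 10.96 kip

Resultant of the triangular load: ½ × 4.45 × 6 = 13.35 kip, acting at 6.7 ft from P (one-third of the span from the peak).
Moments about P: Q_y·14.9 − 10·5.2 − 21.9 − (½·4.45·6)·6.7 = 0 → Q_y = 163.345/14.9 = 10.9628 ≈ 10.96 kip.
ΣF_y = 0: P_y + 10.9628 − 10 − ½·4.45·6 = 0 → P_y = 12.39 kip.
ΣF_x = 0: no horizontal applied forces, so P_x = 0.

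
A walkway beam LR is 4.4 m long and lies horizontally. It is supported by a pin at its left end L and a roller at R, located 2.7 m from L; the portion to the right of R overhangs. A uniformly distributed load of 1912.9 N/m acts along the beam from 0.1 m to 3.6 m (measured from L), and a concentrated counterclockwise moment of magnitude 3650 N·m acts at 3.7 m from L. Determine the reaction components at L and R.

Resultant of the distributed load: 1912.9 × 3.5 = 6695.15 N at 1.85 m from L.
Moments about L: R_y·2.7 − (1912.9·3.5)·1.85 + 3650 = 0 → R_y = 8736.0275/2.7 = 3235.57 ≈ 3236 N.
ΣF_y = 0: L_y + 3235.57 − 1912.9·3.5 = 0 → L_y = 3460 N.
ΣF_x = 0: no horizontal applied forces, so L_x = 0.

L_x = 0, L_y = 3460 N, R_y = 3236 N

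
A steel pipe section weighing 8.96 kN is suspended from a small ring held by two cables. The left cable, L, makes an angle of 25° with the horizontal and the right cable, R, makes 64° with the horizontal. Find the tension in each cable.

ΣF_x = 0: −T_L·cos25° + T_R·cos64° = 0 → T_R = 2.06744·T_L.
ΣF_y = 0: T_L·sin25° + T_R·sin64° = 8.96.
Substitute: T_L·(0.422618 + 2.06744·0.898794) = 8.96 → T_L = 3.92841 ≈ 3.928 kN.
Then T_R = 2.06744 × 3.92841 = 8.122 kN.

T_L = 3.928 kN, T_R = 8.122 kN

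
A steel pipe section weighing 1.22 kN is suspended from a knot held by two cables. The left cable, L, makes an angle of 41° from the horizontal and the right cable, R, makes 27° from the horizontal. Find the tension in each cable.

T_L = 1.172 kN, T_R = 0.9931 kN

ΣF_x = 0: −T_L·cos41° + T_R·cos27° = 0 → T_R = 0.84703·T_L.
ΣF_y = 0: T_L·sin41° + T_R·sin27° = 1.22.
Substitute: T_L·(0.656059 + 0.84703·0.45399) = 1.22 → T_L = 1.1724 ≈ 1.172 kN.
Then T_R = 0.84703 × 1.1724 = 0.9931 kN.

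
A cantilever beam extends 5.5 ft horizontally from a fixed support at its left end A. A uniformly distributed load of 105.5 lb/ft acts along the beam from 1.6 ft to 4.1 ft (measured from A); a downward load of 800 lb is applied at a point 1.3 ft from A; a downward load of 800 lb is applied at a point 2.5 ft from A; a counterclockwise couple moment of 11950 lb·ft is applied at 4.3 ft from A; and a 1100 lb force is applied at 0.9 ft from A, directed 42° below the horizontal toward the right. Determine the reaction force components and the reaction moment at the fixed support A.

Resultant of the distributed load: 105.5 × 2.5 = 263.75 lb at 2.85 ft from A.
ΣF_x = 0: A_x + 1100·cos42° = 0 → A_x = -817.5 lb.
ΣF_y = 0: A_y − 105.5·2.5 − 800 − 800 − 1100·sin42° = 0 → A_y = 2600 lb.
ΣM about A: M_A − (105.5·2.5)·2.85 − 800·1.3 − 800·2.5 + 11950 − 1100·sin42°·0.9 = 0 → M_A = -7496 lb·ft.

A_x = -817.5 lb, A_y = 2600 lb, M_A = -7496 lb·ft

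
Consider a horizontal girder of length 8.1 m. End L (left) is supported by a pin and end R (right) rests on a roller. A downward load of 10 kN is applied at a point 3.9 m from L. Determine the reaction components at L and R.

L_x = 0, L_y = 5.185 kN, R_y = 4.815 kN

Taking moments about L: R_y·8.1 − 10·3.9 = 0 → R_y = 39/8.1 = 4.81481 ≈ 4.815 kN.
ΣF_y = 0: L_y + 4.81481 − 10 = 0 → L_y = 5.185 kN.
ΣF_x = 0: no horizontal applied forces, so L_x = 0.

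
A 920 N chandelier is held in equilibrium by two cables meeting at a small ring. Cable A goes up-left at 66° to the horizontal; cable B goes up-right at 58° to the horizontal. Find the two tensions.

T_A = 588.1 N, T_B = 451.4 N

ΣF_x = 0: −T_A·cos66° + T_B·cos58° = 0 → T_B = 0.767545·T_A.
ΣF_y = 0: T_A·sin66° + T_B·sin58° = 920.
Substitute: T_A·(0.913545 + 0.767545·0.848048) = 920 → T_A = 588.062 ≈ 588.1 N.
Then T_B = 0.767545 × 588.062 = 451.4 N.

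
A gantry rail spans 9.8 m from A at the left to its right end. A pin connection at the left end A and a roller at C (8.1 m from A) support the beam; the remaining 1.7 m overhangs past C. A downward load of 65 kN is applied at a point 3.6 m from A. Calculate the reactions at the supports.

A_x = 0, A_y = 36.11 kN, C_y = 28.89 kN

ΣM about A: C_y·8.1 − 65·3.6 = 0 → C_y = 234/8.1 = 28.8889 ≈ 28.89 kN.
ΣF_y = 0: A_y + 28.8889 − 65 = 0 → A_y = 36.11 kN.
ΣF_x = 0: no horizontal applied forces, so A_x = 0.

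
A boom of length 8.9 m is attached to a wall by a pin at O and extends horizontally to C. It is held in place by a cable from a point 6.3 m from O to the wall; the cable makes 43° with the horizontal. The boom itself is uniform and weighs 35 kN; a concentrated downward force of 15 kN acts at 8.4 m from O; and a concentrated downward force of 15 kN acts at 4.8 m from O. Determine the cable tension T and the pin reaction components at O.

ΣM about O: T·sin43°·6.3 − 35·4.45 − 15·8.4 − 15·4.8 = 0 → T = 353.75/(6.3·0.681998) = 82.3328 ≈ 82.33 kN.
ΣF_x = 0: O_x − T·cos43° = 0 → O_x = 82.3328 × 0.731354 = 60.21 kN.
ΣF_y = 0: O_y + T·sin43° − 35 − 15 − 15 = 0 → O_y = 65 − 82.3328 × 0.681998 = 8.849 kN.

T = 82.33 kN, O_x = 60.21 kN, O_y = 8.849 kN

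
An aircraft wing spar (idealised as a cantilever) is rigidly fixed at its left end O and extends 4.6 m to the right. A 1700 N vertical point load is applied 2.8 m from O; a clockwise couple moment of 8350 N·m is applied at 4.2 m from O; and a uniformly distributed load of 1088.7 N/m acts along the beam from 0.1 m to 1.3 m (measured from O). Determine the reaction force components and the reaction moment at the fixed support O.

O_x = 0, O_y = 3006 N, M_O = 14020 N·m

Resultant of the distributed load: 1088.7 × 1.2 = 1306.44 N at 0.7 m from O.
ΣF_x = 0: O_x = 0.
ΣF_y = 0: O_y − 1700 − 1088.7·1.2 = 0 → O_y = 3006 N.
ΣM about O: M_O − 1700·2.8 − 8350 − (1088.7·1.2)·0.7 = 0 → M_O = 14020 N·m.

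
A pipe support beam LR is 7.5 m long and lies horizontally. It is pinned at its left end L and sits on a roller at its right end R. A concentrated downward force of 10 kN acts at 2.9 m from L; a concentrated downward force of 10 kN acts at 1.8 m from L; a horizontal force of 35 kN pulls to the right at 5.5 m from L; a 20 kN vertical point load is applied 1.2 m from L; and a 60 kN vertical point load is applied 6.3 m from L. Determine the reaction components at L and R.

L_x = -35.00 kN, L_y = 40.13 kN, R_y = 59.87 kN

Taking moments about L: R_y·7.5 − 10·2.9 − 10·1.8 − 20·1.2 − 60·6.3 = 0 → R_y = 449/7.5 = 59.8667 ≈ 59.87 kN.
ΣF_y = 0: L_y + 59.8667 − 10 − 10 − 20 − 60 = 0 → L_y = 40.13 kN.
ΣF_x = 0: L_x + 35 = 0 → L_x = -35.00 kN.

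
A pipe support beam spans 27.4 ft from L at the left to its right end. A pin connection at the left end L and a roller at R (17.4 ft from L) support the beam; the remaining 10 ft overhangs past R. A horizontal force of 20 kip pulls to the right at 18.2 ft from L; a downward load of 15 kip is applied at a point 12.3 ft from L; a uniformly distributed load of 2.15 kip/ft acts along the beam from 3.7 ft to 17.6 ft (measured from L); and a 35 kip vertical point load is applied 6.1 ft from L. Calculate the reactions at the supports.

Resultant of the distributed load: 2.15 × 13.9 = 29.885 kip at 10.65 ft from L.
Taking moments about L: R_y·17.4 − 15·12.3 − (2.15·13.9)·10.65 − 35·6.1 = 0 → R_y = 716.27525/17.4 = 41.1652 ≈ 41.17 kip.
ΣF_y = 0: L_y + 41.1652 − 15 − 2.15·13.9 − 35 = 0 → L_y = 38.72 kip.
ΣF_x = 0: L_x + 20 = 0 → L_x = -20.00 kip.

L_x = -20.00 kip, L_y = 38.72 kip, R_y = 41.17 kip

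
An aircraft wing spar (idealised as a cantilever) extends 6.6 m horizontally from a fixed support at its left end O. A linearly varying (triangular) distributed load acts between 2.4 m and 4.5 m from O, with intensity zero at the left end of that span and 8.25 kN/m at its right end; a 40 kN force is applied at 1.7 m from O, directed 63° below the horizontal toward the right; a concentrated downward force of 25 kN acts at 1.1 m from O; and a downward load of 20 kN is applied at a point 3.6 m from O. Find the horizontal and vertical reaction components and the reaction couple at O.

O_x = -18.16 kN, O_y = 89.30 kN, M_O = 193.0 kN·m

Resultant of the triangular load: ½ × 8.25 × 2.1 = 8.6625 kN, acting at 3.8 m from O (one-third of the span from the peak).
ΣF_x = 0: O_x + 40·cos63° = 0 → O_x = -18.16 kN.
ΣF_y = 0: O_y − ½·8.25·2.1 − 40·sin63° − 25 − 20 = 0 → O_y = 89.30 kN.
ΣM about O: M_O − (½·8.25·2.1)·3.8 − 40·sin63°·1.7 − 25·1.1 − 20·3.6 = 0 → M_O = 193.0 kN·m.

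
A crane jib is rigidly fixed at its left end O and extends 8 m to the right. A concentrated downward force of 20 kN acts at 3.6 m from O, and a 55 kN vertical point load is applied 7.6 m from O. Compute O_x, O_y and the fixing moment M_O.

ΣF_x = 0: O_x = 0.
ΣF_y = 0: O_y − 20 − 55 = 0 → O_y = 75.00 kN.
ΣM about O: M_O − 20·3.6 − 55·7.6 = 0 → M_O = 490.0 kN·m.

O_x = 0, O_y = 75.00 kN, M_O = 490.0 kN·m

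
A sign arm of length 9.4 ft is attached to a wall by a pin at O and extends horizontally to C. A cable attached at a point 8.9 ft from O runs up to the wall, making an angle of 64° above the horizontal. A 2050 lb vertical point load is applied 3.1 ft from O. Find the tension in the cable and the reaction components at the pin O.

T = 794.4 lb, O_x = 348.3 lb, O_y = 1336 lb

ΣM about O: T·sin64°·8.9 − 2050·3.1 = 0 → T = 6355/(8.9·0.898794) = 794.448 ≈ 794.4 lb.
ΣF_x = 0: O_x − T·cos64° = 0 → O_x = 794.448 × 0.438371 = 348.3 lb.
ΣF_y = 0: O_y + T·sin64° − 2050 = 0 → O_y = 2050 − 794.448 × 0.898794 = 1336 lb.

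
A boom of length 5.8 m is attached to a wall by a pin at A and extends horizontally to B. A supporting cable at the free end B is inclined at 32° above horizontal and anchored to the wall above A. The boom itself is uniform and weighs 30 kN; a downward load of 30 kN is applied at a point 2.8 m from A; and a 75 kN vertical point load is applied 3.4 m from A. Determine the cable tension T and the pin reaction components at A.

T = 138.6 kN, A_x = 117.5 kN, A_y = 61.55 kN

ΣM about A: T·sin32°·5.8 − 30·2.9 − 30·2.8 − 75·3.4 = 0 → T = 426/(5.8·0.529919) = 138.603 ≈ 138.6 kN.
ΣF_x = 0: A_x − T·cos32° = 0 → A_x = 138.603 × 0.848048 = 117.5 kN.
ΣF_y = 0: A_y + T·sin32° − 30 − 30 − 75 = 0 → A_y = 135 − 138.603 × 0.529919 = 61.55 kN.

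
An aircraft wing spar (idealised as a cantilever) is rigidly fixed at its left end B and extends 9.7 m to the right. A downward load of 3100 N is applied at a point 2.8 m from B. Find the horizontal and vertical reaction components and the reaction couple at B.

ΣF_x = 0: B_x = 0.
ΣF_y = 0: B_y − 3100 = 0 → B_y = 3100 N.
ΣM about B: M_B − 3100·2.8 = 0 → M_B = 8680 N·m.

B_x = 0, B_y = 3100 N, M_B = 8680 N·m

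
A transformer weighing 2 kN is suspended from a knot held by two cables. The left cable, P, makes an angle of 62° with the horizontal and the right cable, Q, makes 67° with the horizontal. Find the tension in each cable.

ΣF_x = 0: −T_P·cos62° + T_Q·cos67° = 0 → T_Q = 1.20152·T_P.
ΣF_y = 0: T_P·sin62° + T_Q·sin67° = 2.
Substitute: T_P·(0.882948 + 1.20152·0.920505) = 2 → T_P = 1.00555 ≈ 1.006 kN.
Then T_Q = 1.20152 × 1.00555 = 1.208 kN.

T_P = 1.006 kN, T_Q = 1.208 kN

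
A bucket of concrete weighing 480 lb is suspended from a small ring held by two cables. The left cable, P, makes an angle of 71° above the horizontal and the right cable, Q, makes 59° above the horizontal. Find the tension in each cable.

T_P = 322.7 lb, T_Q = 204.0 lb

ΣF_x = 0: −T_P·cos71° + T_Q·cos59° = 0 → T_Q = 0.632124·T_P.
ΣF_y = 0: T_P·sin71° + T_Q·sin59° = 480.
Substitute: T_P·(0.945519 + 0.632124·0.857167) = 480 → T_P = 322.721 ≈ 322.7 lb.
Then T_Q = 0.632124 × 322.721 = 204.0 lb.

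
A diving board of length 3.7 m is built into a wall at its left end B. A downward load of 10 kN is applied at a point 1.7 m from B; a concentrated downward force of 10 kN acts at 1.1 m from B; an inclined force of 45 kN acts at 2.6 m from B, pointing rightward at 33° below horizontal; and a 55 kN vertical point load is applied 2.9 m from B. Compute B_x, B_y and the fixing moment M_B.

ΣF_x = 0: B_x + 45·cos33° = 0 → B_x = -37.74 kN.
ΣF_y = 0: B_y − 10 − 10 − 45·sin33° − 55 = 0 → B_y = 99.51 kN.
ΣM about B: M_B − 10·1.7 − 10·1.1 − 45·sin33°·2.6 − 55·2.9 = 0 → M_B = 251.2 kN·m.

B_x = -37.74 kN, B_y = 99.51 kN, M_B = 251.2 kN·m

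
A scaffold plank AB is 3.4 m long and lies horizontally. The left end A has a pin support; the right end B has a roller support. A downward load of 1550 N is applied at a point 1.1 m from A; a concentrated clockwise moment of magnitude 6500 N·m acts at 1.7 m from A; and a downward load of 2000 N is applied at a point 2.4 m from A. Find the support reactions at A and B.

A_x = 0, A_y = -275.0 N, B_y = 3825 N

Taking moments about A: B_y·3.4 − 1550·1.1 − 6500 − 2000·2.4 = 0 → B_y = 13005/3.4 = 3825 N.
ΣF_y = 0: A_y + 3825 − 1550 − 2000 = 0 → A_y = -275.0 N.
ΣF_x = 0: no horizontal applied forces, so A_x = 0.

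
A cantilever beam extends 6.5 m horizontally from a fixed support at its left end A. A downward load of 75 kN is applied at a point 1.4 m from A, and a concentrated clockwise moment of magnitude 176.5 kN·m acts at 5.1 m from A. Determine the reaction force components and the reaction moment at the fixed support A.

A_x = 0, A_y = 75.00 kN, M_A = 281.5 kN·m

ΣF_x = 0: A_x = 0.
ΣF_y = 0: A_y − 75 = 0 → A_y = 75.00 kN.
ΣM about A: M_A − 75·1.4 − 176.5 = 0 → M_A = 281.5 kN·m.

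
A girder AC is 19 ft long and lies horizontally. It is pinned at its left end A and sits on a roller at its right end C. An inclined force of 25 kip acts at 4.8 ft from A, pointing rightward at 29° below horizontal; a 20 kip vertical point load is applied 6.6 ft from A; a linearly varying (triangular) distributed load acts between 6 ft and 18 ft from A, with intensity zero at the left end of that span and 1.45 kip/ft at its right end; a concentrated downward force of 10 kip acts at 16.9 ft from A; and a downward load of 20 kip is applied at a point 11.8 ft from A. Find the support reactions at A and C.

A_x = -21.87 kip, A_y = 33.08 kip, C_y = 37.74 kip

Resultant of the triangular load: ½ × 1.45 × 12 = 8.7 kip, acting at 14 ft from A (one-third of the span from the peak).
Moments about A: C_y·19 − 25·sin29°·4.8 − 20·6.6 − (½·1.45·12)·14 − 10·16.9 − 20·11.8 = 0 → C_y = 716.977/19 = 37.7356 ≈ 37.74 kip.
ΣF_y = 0: A_y + 37.7356 − 25·sin29° − 20 − ½·1.45·12 − 10 − 20 = 0 → A_y = 33.08 kip.
ΣF_x = 0: A_x + 25·cos29° = 0 → A_x = -21.87 kip.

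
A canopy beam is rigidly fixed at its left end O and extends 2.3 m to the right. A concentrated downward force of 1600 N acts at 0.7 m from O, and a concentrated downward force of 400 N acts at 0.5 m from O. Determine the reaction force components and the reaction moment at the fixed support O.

O_x = 0, O_y = 2000 N, M_O = 1320 N·m

ΣF_x = 0: O_x = 0.
ΣF_y = 0: O_y − 1600 − 400 = 0 → O_y = 2000 N.
ΣM about O: M_O − 1600·0.7 − 400·0.5 = 0 → M_O = 1320 N·m.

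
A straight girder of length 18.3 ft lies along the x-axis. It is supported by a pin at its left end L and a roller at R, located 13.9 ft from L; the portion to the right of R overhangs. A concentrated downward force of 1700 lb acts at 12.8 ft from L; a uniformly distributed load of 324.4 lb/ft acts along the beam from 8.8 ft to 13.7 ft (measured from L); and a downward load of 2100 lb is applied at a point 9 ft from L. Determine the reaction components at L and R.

L_x = 0, L_y = 1178 lb, R_y = 4212 lb

Resultant of the distributed load: 324.4 × 4.9 = 1589.56 lb at 11.25 ft from L.
Moments about L: R_y·13.9 − 1700·12.8 − (324.4·4.9)·11.25 − 2100·9 = 0 → R_y = 58542.55/13.9 = 4211.69 ≈ 4212 lb.
ΣF_y = 0: L_y + 4211.69 − 1700 − 324.4·4.9 − 2100 = 0 → L_y = 1178 lb.
ΣF_x = 0: no horizontal applied forces, so L_x = 0.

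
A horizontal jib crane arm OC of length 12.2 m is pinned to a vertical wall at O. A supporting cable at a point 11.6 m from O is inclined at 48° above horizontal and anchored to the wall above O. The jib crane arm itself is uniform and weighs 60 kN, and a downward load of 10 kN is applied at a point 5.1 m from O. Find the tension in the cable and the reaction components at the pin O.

ΣM about O: T·sin48°·11.6 − 60·6.1 − 10·5.1 = 0 → T = 417/(11.6·0.743145) = 48.3732 ≈ 48.37 kN.
ΣF_x = 0: O_x − T·cos48° = 0 → O_x = 48.3732 × 0.669131 = 32.37 kN.
ΣF_y = 0: O_y + T·sin48° − 60 − 10 = 0 → O_y = 70 − 48.3732 × 0.743145 = 34.05 kN.

T = 48.37 kN, O_x = 32.37 kN, O_y = 34.05 kN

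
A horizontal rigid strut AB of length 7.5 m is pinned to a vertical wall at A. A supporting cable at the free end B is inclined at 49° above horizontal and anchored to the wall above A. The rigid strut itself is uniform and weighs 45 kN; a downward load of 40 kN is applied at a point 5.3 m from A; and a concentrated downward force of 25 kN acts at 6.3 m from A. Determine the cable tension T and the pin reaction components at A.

ΣM about A: T·sin49°·7.5 − 45·3.75 − 40·5.3 − 25·6.3 = 0 → T = 538.25/(7.5·0.75471) = 95.0917 ≈ 95.09 kN.
ΣF_x = 0: A_x − T·cos49° = 0 → A_x = 95.0917 × 0.656059 = 62.39 kN.
ΣF_y = 0: A_y + T·sin49° − 45 − 40 − 25 = 0 → A_y = 110 − 95.0917 × 0.75471 = 38.23 kN.

T = 95.09 kN, A_x = 62.39 kN, A_y = 38.23 kN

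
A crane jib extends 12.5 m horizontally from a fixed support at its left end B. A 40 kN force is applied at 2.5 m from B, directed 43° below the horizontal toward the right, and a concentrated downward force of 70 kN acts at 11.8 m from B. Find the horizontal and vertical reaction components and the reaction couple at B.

ΣF_x = 0: B_x + 40·cos43° = 0 → B_x = -29.25 kN.
ΣF_y = 0: B_y − 40·sin43° − 70 = 0 → B_y = 97.28 kN.
ΣM about B: M_B − 40·sin43°·2.5 − 70·11.8 = 0 → M_B = 894.2 kN·m.

B_x = -29.25 kN, B_y = 97.28 kN, M_B = 894.2 kN·m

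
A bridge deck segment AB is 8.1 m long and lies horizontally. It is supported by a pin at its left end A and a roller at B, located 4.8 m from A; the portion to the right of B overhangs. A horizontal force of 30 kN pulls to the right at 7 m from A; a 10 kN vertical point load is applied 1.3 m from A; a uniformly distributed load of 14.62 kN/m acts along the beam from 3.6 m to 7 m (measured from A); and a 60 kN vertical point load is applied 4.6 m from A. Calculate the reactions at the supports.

Resultant of the distributed load: 14.62 × 3.4 = 49.708 kN at 5.3 m from A.
ΣM about A: B_y·4.8 − 10·1.3 − (14.62·3.4)·5.3 − 60·4.6 = 0 → B_y = 552.4524/4.8 = 115.094 ≈ 115.1 kN.
ΣF_y = 0: A_y + 115.094 − 10 − 14.62·3.4 − 60 = 0 → A_y = 4.614 kN.
ΣF_x = 0: A_x + 30 = 0 → A_x = -30.00 kN.

A_x = -30.00 kN, A_y = 4.614 kN, B_y = 115.1 kN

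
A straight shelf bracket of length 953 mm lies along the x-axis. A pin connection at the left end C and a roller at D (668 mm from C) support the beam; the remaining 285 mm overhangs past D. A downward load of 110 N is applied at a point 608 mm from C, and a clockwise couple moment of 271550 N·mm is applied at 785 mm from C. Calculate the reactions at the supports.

Moments about C: D_y·668 − 110·608 − 271550 = 0 → D_y = 338430/668 = 506.632 ≈ 506.6 N.
ΣF_y = 0: C_y + 506.632 − 110 = 0 → C_y = -396.6 N.
ΣF_x = 0: no horizontal applied forces, so C_x = 0.

C_x = 0, C_y = -396.6 N, D_y = 506.6 N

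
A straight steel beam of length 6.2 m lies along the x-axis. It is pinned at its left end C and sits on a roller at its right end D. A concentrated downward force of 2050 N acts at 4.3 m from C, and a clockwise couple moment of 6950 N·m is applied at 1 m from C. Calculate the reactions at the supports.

ΣM about C: D_y·6.2 − 2050·4.3 − 6950 = 0 → D_y = 15765/6.2 = 2542.74 ≈ 2543 N.
ΣF_y = 0: C_y + 2542.74 − 2050 = 0 → C_y = -492.7 N.
ΣF_x = 0: no horizontal applied forces, so C_x = 0.

C_x = 0, C_y = -492.7 N, D_y = 2543 N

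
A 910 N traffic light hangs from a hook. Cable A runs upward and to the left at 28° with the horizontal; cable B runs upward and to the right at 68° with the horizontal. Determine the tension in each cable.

ΣF_x = 0: −T_A·cos28° + T_B·cos68° = 0 → T_B = 2.357·T_A.
ΣF_y = 0: T_A·sin28° + T_B·sin68° = 910.
Substitute: T_A·(0.469472 + 2.357·0.927184) = 910 → T_A = 342.77 ≈ 342.8 N.
Then T_B = 2.357 × 342.77 = 807.9 N.

T_A = 342.8 N, T_B = 807.9 N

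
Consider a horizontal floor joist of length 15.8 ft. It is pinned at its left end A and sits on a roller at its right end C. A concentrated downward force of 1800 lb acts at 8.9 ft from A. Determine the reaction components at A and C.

Taking moments about A: C_y·15.8 − 1800·8.9 = 0 → C_y = 16020/15.8 = 1013.92 ≈ 1014 lb.
ΣF_y = 0: A_y + 1013.92 − 1800 = 0 → A_y = 786.1 lb.
ΣF_x = 0: no horizontal applied forces, so A_x = 0.

A_x = 0, A_y = 786.1 lb, C_y = 1014 lb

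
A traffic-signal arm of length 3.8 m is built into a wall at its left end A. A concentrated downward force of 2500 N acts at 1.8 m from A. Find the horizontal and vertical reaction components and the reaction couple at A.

A_x = 0, A_y = 2500 N, M_A = 4500 N·m

ΣF_x = 0: A_x = 0.
ΣF_y = 0: A_y − 2500 = 0 → A_y = 2500 N.
ΣM about A: M_A − 2500·1.8 = 0 → M_A = 4500 N·m.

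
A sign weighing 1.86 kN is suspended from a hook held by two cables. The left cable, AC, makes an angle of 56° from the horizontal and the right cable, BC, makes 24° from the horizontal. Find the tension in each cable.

T_AC = 1.725 kN, T_BC = 1.056 kN

ΣF_x = 0: −T_AC·cos56° + T_BC·cos24° = 0 → T_BC = 0.612113·T_AC.
ΣF_y = 0: T_AC·sin56° + T_BC·sin24° = 1.86.
Substitute: T_AC·(0.829038 + 0.612113·0.406737) = 1.86 → T_AC = 1.72541 ≈ 1.725 kN.
Then T_BC = 0.612113 × 1.72541 = 1.056 kN.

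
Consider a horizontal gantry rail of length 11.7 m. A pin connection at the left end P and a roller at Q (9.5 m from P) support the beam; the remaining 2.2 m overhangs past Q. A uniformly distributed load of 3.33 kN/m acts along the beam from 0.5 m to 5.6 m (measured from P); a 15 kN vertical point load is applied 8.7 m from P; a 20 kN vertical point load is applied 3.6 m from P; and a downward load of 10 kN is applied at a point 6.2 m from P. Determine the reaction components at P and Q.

Resultant of the distributed load: 3.33 × 5.1 = 16.983 kN at 3.05 m from P.
ΣM about P: Q_y·9.5 − (3.33·5.1)·3.05 − 15·8.7 − 20·3.6 − 10·6.2 = 0 → Q_y = 316.29815/9.5 = 33.2945 ≈ 33.29 kN.
ΣF_y = 0: P_y + 33.2945 − 3.33·5.1 − 15 − 20 − 10 = 0 → P_y = 28.69 kN.
ΣF_x = 0: no horizontal applied forces, so P_x = 0.

P_x = 0, P_y = 28.69 kN, Q_y = 33.29 kN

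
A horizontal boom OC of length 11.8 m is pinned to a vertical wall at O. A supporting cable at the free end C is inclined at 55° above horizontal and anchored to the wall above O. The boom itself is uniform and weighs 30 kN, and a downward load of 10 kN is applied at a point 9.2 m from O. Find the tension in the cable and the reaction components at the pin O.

T = 27.83 kN, O_x = 15.96 kN, O_y = 17.20 kN

ΣM about O: T·sin55°·11.8 − 30·5.9 − 10·9.2 = 0 → T = 269/(11.8·0.819152) = 27.8295 ≈ 27.83 kN.
ΣF_x = 0: O_x − T·cos55° = 0 → O_x = 27.8295 × 0.573576 = 15.96 kN.
ΣF_y = 0: O_y + T·sin55° − 30 − 10 = 0 → O_y = 40 − 27.8295 × 0.819152 = 17.20 kN.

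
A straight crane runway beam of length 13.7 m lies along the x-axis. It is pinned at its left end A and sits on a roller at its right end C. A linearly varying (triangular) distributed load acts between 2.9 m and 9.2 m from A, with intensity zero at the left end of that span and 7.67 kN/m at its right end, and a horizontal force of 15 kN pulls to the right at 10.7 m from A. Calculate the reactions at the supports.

A_x = -15.00 kN, A_y = 11.64 kN, C_y = 12.52 kN

Resultant of the triangular load: ½ × 7.67 × 6.3 = 24.1605 kN, acting at 7.1 m from A (one-third of the span from the peak).
Moments about A: C_y·13.7 − (½·7.67·6.3)·7.1 = 0 → C_y = 171.53955/13.7 = 12.5211 ≈ 12.52 kN.
ΣF_y = 0: A_y + 12.5211 − ½·7.67·6.3 = 0 → A_y = 11.64 kN.
ΣF_x = 0: A_x + 15 = 0 → A_x = -15.00 kN.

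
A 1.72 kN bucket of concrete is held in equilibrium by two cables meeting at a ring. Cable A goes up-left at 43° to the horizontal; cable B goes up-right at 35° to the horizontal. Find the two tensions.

ΣF_x = 0: −T_A·cos43° + T_B·cos35° = 0 → T_B = 0.892818·T_A.
ΣF_y = 0: T_A·sin43° + T_B·sin35° = 1.72.
Substitute: T_A·(0.681998 + 0.892818·0.573576) = 1.72 → T_A = 1.44042 ≈ 1.440 kN.
Then T_B = 0.892818 × 1.44042 = 1.286 kN.

T_A = 1.440 kN, T_B = 1.286 kN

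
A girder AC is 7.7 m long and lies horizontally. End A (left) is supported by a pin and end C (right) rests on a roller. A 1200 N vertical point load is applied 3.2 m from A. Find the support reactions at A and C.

ΣM about A: C_y·7.7 − 1200·3.2 = 0 → C_y = 3840/7.7 = 498.701 ≈ 498.7 N.
ΣF_y = 0: A_y + 498.701 − 1200 = 0 → A_y = 701.3 N.
ΣF_x = 0: no horizontal applied forces, so A_x = 0.

A_x = 0, A_y = 701.3 N, C_y = 498.7 N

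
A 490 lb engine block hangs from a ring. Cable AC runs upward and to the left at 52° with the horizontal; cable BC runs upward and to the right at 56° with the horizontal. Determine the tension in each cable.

T_AC = 288.1 lb, T_BC = 317.2 lb

ΣF_x = 0: −T_AC·cos52° + T_BC·cos56° = 0 → T_BC = 1.10098·T_AC.
ΣF_y = 0: T_AC·sin52° + T_BC·sin56° = 490.
Substitute: T_AC·(0.788011 + 1.10098·0.829038) = 490 → T_AC = 288.106 ≈ 288.1 lb.
Then T_BC = 1.10098 × 288.106 = 317.2 lb.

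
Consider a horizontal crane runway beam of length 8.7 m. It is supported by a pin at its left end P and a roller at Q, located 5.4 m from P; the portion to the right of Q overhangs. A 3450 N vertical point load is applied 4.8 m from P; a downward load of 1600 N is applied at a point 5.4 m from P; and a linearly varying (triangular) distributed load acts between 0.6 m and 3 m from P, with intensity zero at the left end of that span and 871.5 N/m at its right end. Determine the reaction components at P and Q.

Resultant of the triangular load: ½ × 871.5 × 2.4 = 1045.8 N, acting at 2.2 m from P (one-third of the span from the peak).
Taking moments about P: Q_y·5.4 − 3450·4.8 − 1600·5.4 − (½·871.5·2.4)·2.2 = 0 → Q_y = 27500.76/5.4 = 5092.73 ≈ 5093 N.
ΣF_y = 0: P_y + 5092.73 − 3450 − 1600 − ½·871.5·2.4 = 0 → P_y = 1003 N.
ΣF_x = 0: no horizontal applied forces, so P_x = 0.

P_x = 0, P_y = 1003 N, Q_y = 5093 N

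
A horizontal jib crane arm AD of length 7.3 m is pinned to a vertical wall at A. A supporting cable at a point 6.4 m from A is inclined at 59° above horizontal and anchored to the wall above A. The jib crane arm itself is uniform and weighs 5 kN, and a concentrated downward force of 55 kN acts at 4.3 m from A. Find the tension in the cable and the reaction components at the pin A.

T = 46.44 kN, A_x = 23.92 kN, A_y = 20.20 kN

ΣM about A: T·sin59°·6.4 − 5·3.65 − 55·4.3 = 0 → T = 254.75/(6.4·0.857167) = 46.4375 ≈ 46.44 kN.
ΣF_x = 0: A_x − T·cos59° = 0 → A_x = 46.4375 × 0.515038 = 23.92 kN.
ΣF_y = 0: A_y + T·sin59° − 5 − 55 = 0 → A_y = 60 − 46.4375 × 0.857167 = 20.20 kN.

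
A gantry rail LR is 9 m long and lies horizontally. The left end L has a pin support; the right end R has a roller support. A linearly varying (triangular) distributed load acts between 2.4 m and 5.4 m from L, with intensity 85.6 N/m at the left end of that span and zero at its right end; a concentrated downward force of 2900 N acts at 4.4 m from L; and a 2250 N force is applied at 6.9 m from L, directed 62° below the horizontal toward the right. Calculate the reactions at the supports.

Resultant of the triangular load: ½ × 85.6 × 3 = 128.4 N, acting at 3.4 m from L (one-third of the span from the peak).
Taking moments about L: R_y·9 − (½·85.6·3)·3.4 − 2900·4.4 − 2250·sin62°·6.9 = 0 → R_y = 26904.3/9 = 2989.37 ≈ 2989 N.
ΣF_y = 0: L_y + 2989.37 − ½·85.6·3 − 2900 − 2250·sin62° = 0 → L_y = 2026 N.
ΣF_x = 0: L_x + 2250·cos62° = 0 → L_x = -1056 N.

L_x = -1056 N, L_y = 2026 N, R_y = 2989 N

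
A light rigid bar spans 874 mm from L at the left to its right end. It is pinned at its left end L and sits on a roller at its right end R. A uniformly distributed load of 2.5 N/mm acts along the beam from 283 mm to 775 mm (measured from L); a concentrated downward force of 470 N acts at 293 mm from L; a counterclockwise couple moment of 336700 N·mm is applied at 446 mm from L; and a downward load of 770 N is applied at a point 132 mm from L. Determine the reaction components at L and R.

Resultant of the distributed load: 2.5 × 492 = 1230 N at 529 mm from L.
Moments about L: R_y·874 − (2.5·492)·529 − 470·293 + 336700 − 770·132 = 0 → R_y = 553320/874 = 633.089 ≈ 633.1 N.
ΣF_y = 0: L_y + 633.089 − 2.5·492 − 470 − 770 = 0 → L_y = 1837 N.
ΣF_x = 0: no horizontal applied forces, so L_x = 0.

L_x = 0, L_y = 1837 N, R_y = 633.1 N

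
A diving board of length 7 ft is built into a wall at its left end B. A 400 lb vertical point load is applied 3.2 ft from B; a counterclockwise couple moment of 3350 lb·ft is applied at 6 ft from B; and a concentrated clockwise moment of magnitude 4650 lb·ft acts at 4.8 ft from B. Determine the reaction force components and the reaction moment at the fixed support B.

B_x = 0, B_y = 400.0 lb, M_B = 2580 lb·ft

ΣF_x = 0: B_x = 0.
ΣF_y = 0: B_y − 400 = 0 → B_y = 400.0 lb.
ΣM about B: M_B − 400·3.2 + 3350 − 4650 = 0 → M_B = 2580 lb·ft.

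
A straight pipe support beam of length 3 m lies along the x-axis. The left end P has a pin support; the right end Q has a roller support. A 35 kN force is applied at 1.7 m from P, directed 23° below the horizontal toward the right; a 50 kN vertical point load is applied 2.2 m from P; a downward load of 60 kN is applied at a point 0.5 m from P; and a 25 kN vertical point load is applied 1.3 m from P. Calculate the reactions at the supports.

P_x = -32.22 kN, P_y = 83.43 kN, Q_y = 65.25 kN

ΣM about P: Q_y·3 − 35·sin23°·1.7 − 50·2.2 − 60·0.5 − 25·1.3 = 0 → Q_y = 195.749/3 = 65.2497 ≈ 65.25 kN.
ΣF_y = 0: P_y + 65.2497 − 35·sin23° − 50 − 60 − 25 = 0 → P_y = 83.43 kN.
ΣF_x = 0: P_x + 35·cos23° = 0 → P_x = -32.22 kN.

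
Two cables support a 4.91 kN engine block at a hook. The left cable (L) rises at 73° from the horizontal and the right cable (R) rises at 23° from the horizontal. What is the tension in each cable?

ΣF_x = 0: −T_L·cos73° + T_R·cos23° = 0 → T_R = 0.317621·T_L.
ΣF_y = 0: T_L·sin73° + T_R·sin23° = 4.91.
Substitute: T_L·(0.956305 + 0.317621·0.390731) = 4.91 → T_L = 4.54457 ≈ 4.545 kN.
Then T_R = 0.317621 × 4.54457 = 1.443 kN.

T_L = 4.545 kN, T_R = 1.443 kN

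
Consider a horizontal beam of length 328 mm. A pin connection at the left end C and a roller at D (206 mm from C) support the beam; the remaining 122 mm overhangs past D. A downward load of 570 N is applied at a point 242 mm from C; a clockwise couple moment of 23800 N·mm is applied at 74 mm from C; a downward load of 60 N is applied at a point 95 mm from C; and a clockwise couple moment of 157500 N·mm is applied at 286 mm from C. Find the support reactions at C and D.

Moments about C: D_y·206 − 570·242 − 23800 − 60·95 − 157500 = 0 → D_y = 324940/206 = 1577.38 ≈ 1577 N.
ΣF_y = 0: C_y + 1577.38 − 570 − 60 = 0 → C_y = -947.4 N.
ΣF_x = 0: no horizontal applied forces, so C_x = 0.

C_x = 0, C_y = -947.4 N, D_y = 1577 N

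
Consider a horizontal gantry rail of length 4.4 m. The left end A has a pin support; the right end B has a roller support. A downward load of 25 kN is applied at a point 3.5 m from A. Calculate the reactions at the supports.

Moments about A: B_y·4.4 − 25·3.5 = 0 → B_y = 87.5/4.4 = 19.8864 ≈ 19.89 kN.
ΣF_y = 0: A_y + 19.8864 − 25 = 0 → A_y = 5.114 kN.
ΣF_x = 0: no horizontal applied forces, so A_x = 0.

A_x = 0, A_y = 5.114 kN, B_y = 19.89 kN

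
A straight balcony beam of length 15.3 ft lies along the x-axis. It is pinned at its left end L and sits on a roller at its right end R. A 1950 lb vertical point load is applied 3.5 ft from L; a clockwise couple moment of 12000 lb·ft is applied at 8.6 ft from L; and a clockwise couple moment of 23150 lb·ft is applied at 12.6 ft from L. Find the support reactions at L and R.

ΣM about L: R_y·15.3 − 1950·3.5 − 12000 − 23150 = 0 → R_y = 41975/15.3 = 2743.46 ≈ 2743 lb.
ΣF_y = 0: L_y + 2743.46 − 1950 = 0 → L_y = -793.5 lb.
ΣF_x = 0: no horizontal applied forces, so L_x = 0.

L_x = 0, L_y = -793.5 lb, R_y = 2743 lb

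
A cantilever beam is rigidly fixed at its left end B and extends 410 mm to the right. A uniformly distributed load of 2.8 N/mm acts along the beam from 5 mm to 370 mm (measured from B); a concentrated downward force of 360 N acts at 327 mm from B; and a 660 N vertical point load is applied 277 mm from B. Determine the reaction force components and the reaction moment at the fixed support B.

Resultant of the distributed load: 2.8 × 365 = 1022 N at 187.5 mm from B.
ΣF_x = 0: B_x = 0.
ΣF_y = 0: B_y − 2.8·365 − 360 − 660 = 0 → B_y = 2042 N.
ΣM about B: M_B − (2.8·365)·187.5 − 360·327 − 660·277 = 0 → M_B = 492200 N·mm.

B_x = 0, B_y = 2042 N, M_B = 492200 N·mm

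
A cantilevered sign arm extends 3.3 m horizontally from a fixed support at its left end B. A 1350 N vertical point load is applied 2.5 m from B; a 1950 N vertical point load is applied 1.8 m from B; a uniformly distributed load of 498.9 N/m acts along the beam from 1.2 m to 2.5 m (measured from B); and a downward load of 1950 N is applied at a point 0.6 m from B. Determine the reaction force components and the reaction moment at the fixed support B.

B_x = 0, B_y = 5899 N, M_B = 9255 N·m

Resultant of the distributed load: 498.9 × 1.3 = 648.57 N at 1.85 m from B.
ΣF_x = 0: B_x = 0.
ΣF_y = 0: B_y − 1350 − 1950 − 498.9·1.3 − 1950 = 0 → B_y = 5899 N.
ΣM about B: M_B − 1350·2.5 − 1950·1.8 − (498.9·1.3)·1.85 − 1950·0.6 = 0 → M_B = 9255 N·m.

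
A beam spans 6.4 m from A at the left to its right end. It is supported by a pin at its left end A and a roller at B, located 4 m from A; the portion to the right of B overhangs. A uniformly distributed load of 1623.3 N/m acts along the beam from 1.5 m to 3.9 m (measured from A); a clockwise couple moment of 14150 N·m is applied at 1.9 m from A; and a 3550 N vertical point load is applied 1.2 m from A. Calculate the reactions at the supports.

A_x = 0, A_y = 213.7 N, B_y = 7232 N

Resultant of the distributed load: 1623.3 × 2.4 = 3895.92 N at 2.7 m from A.
Taking moments about A: B_y·4 − (1623.3·2.4)·2.7 − 14150 − 3550·1.2 = 0 → B_y = 28928.984/4 = 7232.25 ≈ 7232 N.
ΣF_y = 0: A_y + 7232.25 − 1623.3·2.4 − 3550 = 0 → A_y = 213.7 N.
ΣF_x = 0: no horizontal applied forces, so A_x = 0.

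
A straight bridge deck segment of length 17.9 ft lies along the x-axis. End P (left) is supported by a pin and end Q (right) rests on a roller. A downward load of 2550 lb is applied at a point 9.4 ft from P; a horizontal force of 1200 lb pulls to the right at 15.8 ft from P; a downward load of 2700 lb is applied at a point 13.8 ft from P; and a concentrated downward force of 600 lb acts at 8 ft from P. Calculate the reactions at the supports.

Taking moments about P: Q_y·17.9 − 2550·9.4 − 2700·13.8 − 600·8 = 0 → Q_y = 66030/17.9 = 3688.83 ≈ 3689 lb.
ΣF_y = 0: P_y + 3688.83 − 2550 − 2700 − 600 = 0 → P_y = 2161 lb.
ΣF_x = 0: P_x + 1200 = 0 → P_x = -1200 lb.

P_x = -1200 lb, P_y = 2161 lb, Q_y = 3689 lb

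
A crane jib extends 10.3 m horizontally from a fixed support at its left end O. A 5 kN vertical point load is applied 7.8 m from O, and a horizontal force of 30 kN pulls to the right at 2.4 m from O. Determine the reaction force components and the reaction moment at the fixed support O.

ΣF_x = 0: O_x + 30 = 0 → O_x = -30.00 kN.
ΣF_y = 0: O_y − 5 = 0 → O_y = 5.000 kN.
ΣM about O: M_O − 5·7.8 = 0 → M_O = 39.00 kN·m.

O_x = -30.00 kN, O_y = 5.000 kN, M_O = 39.00 kN·m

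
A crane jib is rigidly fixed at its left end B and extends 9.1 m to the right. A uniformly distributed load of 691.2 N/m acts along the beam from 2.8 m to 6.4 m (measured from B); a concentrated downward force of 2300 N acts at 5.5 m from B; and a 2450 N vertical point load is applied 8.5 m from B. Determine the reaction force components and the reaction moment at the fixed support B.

B_x = 0, B_y = 7238 N, M_B = 44920 N·m

Resultant of the distributed load: 691.2 × 3.6 = 2488.32 N at 4.6 m from B.
ΣF_x = 0: B_x = 0.
ΣF_y = 0: B_y − 691.2·3.6 − 2300 − 2450 = 0 → B_y = 7238 N.
ΣM about B: M_B − (691.2·3.6)·4.6 − 2300·5.5 − 2450·8.5 = 0 → M_B = 44920 N·m.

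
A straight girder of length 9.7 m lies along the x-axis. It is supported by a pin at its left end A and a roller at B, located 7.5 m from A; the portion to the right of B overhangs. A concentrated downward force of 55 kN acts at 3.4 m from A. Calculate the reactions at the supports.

Taking moments about A: B_y·7.5 − 55·3.4 = 0 → B_y = 187/7.5 = 24.9333 ≈ 24.93 kN.
ΣF_y = 0: A_y + 24.9333 − 55 = 0 → A_y = 30.07 kN.
ΣF_x = 0: no horizontal applied forces, so A_x = 0.

A_x = 0, A_y = 30.07 kN, B_y = 24.93 kN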